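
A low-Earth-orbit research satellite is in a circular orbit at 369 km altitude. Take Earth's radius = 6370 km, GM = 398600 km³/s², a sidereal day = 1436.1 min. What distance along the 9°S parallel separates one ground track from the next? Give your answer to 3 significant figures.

Semi-major axis a = 6370 + 369 = 6739 km. Period T = 2π√(a³/μ) = 2π√(6739³/398600) = 5505.6 s = 91.76 min.
Node shift per orbit = (5505.6/86166) × 360° = 23.00°.
Equatorial spacing = 23.00 × 111.2 km/° = 2557 km.
At 9° latitude, spacing = 2557 × cos(9°) = 2526 km.

2530 km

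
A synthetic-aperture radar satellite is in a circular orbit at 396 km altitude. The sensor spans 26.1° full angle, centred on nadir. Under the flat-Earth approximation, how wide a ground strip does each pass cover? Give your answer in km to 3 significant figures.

Half-angle = 26.1°/2 = 13.05°.
Swath width ≈ 2h·tan(θ/2) = 2 × 396 × tan(13.05°) = 183.6 km.

184 km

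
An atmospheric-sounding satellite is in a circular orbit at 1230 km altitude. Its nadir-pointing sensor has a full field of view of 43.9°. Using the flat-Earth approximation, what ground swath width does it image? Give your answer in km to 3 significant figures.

Half-angle = 43.9°/2 = 21.95°.
Swath width ≈ 2h·tan(θ/2) = 2 × 1230 × tan(21.95°) = 991.4 km.

991 km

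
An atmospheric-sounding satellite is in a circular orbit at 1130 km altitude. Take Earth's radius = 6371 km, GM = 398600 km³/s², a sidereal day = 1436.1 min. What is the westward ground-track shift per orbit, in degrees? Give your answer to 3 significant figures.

Semi-major axis a = 6371 + 1130 = 7501 km. Period T = 2π√(a³/μ) = 2π√(7501³/398600) = 6465.3 s = 107.76 min.
During one orbit Earth rotates (6465.3 / 86166) × 360° = 27.01°.

27.0°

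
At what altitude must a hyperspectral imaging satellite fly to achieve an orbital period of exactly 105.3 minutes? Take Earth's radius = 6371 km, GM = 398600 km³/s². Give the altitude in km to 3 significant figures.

T = 105.3 min = 6318.0 s.
From T = 2π√(a³/μ): a = (μ T²/4π²)^(1/3) = (398600 × 6318.0² / 4π²)^(1/3) = 7387 km.
Altitude h = a − R = 7387 − 6371 = 1016 km.

1020 km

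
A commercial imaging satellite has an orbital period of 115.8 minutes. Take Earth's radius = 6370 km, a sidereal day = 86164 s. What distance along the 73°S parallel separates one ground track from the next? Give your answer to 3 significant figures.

T = 115.8 min = 6948.0 s.
Node shift per orbit = (6948.0/86164) × 360° = 29.03°.
Equatorial spacing = 29.03 × 111.2 km/° = 3227 km.
At 73° latitude, spacing = 3227 × cos(73°) = 944 km.

944 km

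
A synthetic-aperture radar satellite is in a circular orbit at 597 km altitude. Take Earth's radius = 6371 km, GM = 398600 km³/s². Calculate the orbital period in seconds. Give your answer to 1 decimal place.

5788.6 seconds

Semi-major axis a = 6371 + 597 = 6968 km. Period T = 2π√(a³/μ) = 2π√(6968³/398600) = 5788.6 s = 96.48 min.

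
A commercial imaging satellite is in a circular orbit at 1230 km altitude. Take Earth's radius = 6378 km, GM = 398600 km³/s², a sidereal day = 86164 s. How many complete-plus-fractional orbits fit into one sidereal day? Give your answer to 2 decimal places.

Semi-major axis a = 6378 + 1230 = 7608 km. Period T = 2π√(a³/μ) = 2π√(7608³/398600) = 6604.2 s = 110.07 min.
Orbits per sidereal day = 86164 / 6604.2 = 13.047.

13.05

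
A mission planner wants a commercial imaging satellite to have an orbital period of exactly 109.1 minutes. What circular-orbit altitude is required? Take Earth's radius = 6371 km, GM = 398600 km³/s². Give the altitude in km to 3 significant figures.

T = 109.1 min = 6546.0 s.
From T = 2π√(a³/μ): a = (μ T²/4π²)^(1/3) = (398600 × 6546.0² / 4π²)^(1/3) = 7563 km.
Altitude h = a − R = 7563 − 6371 = 1192 km.

1190 km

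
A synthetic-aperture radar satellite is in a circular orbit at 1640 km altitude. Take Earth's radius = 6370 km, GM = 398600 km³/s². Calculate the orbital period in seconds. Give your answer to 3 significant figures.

Semi-major axis a = 6370 + 1640 = 8010 km. Period T = 2π√(a³/μ) = 2π√(8010³/398600) = 7134.4 s = 118.91 min.

7130 seconds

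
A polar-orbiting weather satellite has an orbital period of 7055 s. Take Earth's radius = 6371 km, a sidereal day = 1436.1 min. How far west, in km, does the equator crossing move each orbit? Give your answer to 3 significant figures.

3280 km

During one orbit Earth rotates (7055.0 / 86166) × 360° = 29.48°.
At the equator that is 29.48° × (2π·6371/360) km/° = 29.48 × 111.2 = 3278 km.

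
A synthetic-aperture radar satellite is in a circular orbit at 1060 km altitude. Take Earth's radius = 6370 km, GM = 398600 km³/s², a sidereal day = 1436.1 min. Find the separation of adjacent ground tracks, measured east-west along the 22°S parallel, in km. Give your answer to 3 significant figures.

2750 km

Semi-major axis a = 6370 + 1060 = 7430 km. Period T = 2π√(a³/μ) = 2π√(7430³/398600) = 6373.7 s = 106.23 min.
Node shift per orbit = (6373.7/86166) × 360° = 26.63°.
Equatorial spacing = 26.63 × 111.2 km/° = 2961 km.
At 22° latitude, spacing = 2961 × cos(22°) = 2745 km.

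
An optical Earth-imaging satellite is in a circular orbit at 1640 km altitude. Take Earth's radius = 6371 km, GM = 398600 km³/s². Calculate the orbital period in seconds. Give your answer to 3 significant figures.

7140 seconds

Semi-major axis a = 6371 + 1640 = 8011 km. Period T = 2π√(a³/μ) = 2π√(8011³/398600) = 7135.8 s = 118.93 min.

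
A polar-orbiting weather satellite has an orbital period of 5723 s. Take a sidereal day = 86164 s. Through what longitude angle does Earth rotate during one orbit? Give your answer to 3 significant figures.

23.9°

During one orbit Earth rotates (5723.0 / 86164) × 360° = 23.91°.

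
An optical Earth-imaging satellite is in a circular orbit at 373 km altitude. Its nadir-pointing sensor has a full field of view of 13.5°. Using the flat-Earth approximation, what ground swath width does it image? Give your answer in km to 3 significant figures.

88.3 km

Half-angle = 13.5°/2 = 6.75°.
Swath width ≈ 2h·tan(θ/2) = 2 × 373 × tan(6.75°) = 88.3 km.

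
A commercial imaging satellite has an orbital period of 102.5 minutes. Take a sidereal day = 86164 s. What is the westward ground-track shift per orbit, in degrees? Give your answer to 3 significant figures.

T = 102.5 min = 6150.0 s.
During one orbit Earth rotates (6150.0 / 86164) × 360° = 25.70°.

25.7°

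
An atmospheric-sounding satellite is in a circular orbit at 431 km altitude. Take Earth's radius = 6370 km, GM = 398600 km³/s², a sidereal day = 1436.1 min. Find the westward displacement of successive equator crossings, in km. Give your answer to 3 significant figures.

Semi-major axis a = 6370 + 431 = 6801 km. Period T = 2π√(a³/μ) = 2π√(6801³/398600) = 5581.8 s = 93.03 min.
During one orbit Earth rotates (5581.8 / 86166) × 360° = 23.32°.
At the equator that is 23.32° × (2π·6370/360) km/° = 23.32 × 111.2 = 2593 km.

2590 km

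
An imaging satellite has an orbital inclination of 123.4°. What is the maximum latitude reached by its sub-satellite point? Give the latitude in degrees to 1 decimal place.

Retrograde orbit: the ground track reaches ±(180° − i) = ±(180 − 123.4) = ±56.6°.

56.6°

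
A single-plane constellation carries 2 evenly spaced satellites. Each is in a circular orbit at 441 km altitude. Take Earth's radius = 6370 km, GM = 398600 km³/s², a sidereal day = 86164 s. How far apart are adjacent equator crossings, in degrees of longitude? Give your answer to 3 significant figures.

11.7°

Semi-major axis a = 6370 + 441 = 6811 km. Period T = 2π√(a³/μ) = 2π√(6811³/398600) = 5594.1 s = 93.23 min.
Single-satellite node shift = (5594.1/86164) × 360° = 23.37°.
With 2 satellites evenly phased, successive equator crossings are 23.37/2 = 11.686° apart.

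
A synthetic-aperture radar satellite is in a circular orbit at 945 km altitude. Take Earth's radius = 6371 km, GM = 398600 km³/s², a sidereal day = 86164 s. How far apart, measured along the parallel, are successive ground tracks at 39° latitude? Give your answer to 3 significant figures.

Semi-major axis a = 6371 + 945 = 7316 km. Period T = 2π√(a³/μ) = 2π√(7316³/398600) = 6227.6 s = 103.79 min.
Node shift per orbit = (6227.6/86164) × 360° = 26.02°.
Equatorial spacing = 26.02 × 111.2 km/° = 2893 km.
At 39° latitude, spacing = 2893 × cos(39°) = 2248 km.

2250 km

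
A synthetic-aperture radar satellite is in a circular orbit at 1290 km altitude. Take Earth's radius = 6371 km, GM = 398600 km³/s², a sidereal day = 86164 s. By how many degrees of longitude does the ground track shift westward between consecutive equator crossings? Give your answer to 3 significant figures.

Semi-major axis a = 6371 + 1290 = 7661 km. Period T = 2π√(a³/μ) = 2π√(7661³/398600) = 6673.3 s = 111.22 min.
During one orbit Earth rotates (6673.3 / 86164) × 360° = 27.88°.

27.9°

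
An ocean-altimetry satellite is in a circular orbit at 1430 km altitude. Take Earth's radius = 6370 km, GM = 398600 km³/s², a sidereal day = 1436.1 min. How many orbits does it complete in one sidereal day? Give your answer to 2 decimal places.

Semi-major axis a = 6370 + 1430 = 7800 km. Period T = 2π√(a³/μ) = 2π√(7800³/398600) = 6855.7 s = 114.26 min.
Orbits per sidereal day = 86166 / 6855.7 = 12.568.

12.57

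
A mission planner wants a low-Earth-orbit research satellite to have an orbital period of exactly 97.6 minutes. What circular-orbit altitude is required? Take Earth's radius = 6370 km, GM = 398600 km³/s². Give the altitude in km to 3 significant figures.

T = 97.6 min = 5856.0 s.
From T = 2π√(a³/μ): a = (μ T²/4π²)^(1/3) = (398600 × 5856.0² / 4π²)^(1/3) = 7022 km.
Altitude h = a − R = 7022 − 6370 = 652 km.

652 km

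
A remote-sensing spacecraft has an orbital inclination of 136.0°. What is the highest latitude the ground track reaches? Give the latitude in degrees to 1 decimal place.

Retrograde orbit: the ground track reaches ±(180° − i) = ±(180 − 136.0) = ±44.0°.

44.0°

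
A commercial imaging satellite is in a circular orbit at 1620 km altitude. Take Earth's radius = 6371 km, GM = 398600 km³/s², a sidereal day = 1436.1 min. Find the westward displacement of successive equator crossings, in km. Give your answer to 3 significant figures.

3300 km

Semi-major axis a = 6371 + 1620 = 7991 km. Period T = 2π√(a³/μ) = 2π√(7991³/398600) = 7109.1 s = 118.48 min.
During one orbit Earth rotates (7109.1 / 86166) × 360° = 29.70°.
At the equator that is 29.70° × (2π·6371/360) km/° = 29.70 × 111.2 = 3303 km.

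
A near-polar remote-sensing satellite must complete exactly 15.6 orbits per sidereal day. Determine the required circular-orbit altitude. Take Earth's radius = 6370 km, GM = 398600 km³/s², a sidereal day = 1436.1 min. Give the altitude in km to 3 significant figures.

Required period T = 86166 / 15.6 = 5523.5 s.
From T = 2π√(a³/μ): a = (μ T²/4π²)^(1/3) = (398600 × 5523.5² / 4π²)^(1/3) = 6754 km.
Altitude h = a − R = 6754 − 6370 = 384 km.

384 km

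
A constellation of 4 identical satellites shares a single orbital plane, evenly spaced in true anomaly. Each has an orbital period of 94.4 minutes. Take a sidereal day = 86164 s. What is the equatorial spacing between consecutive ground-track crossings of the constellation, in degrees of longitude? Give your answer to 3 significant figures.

5.92°

T = 94.4 min = 5664.0 s.
Single-satellite node shift = (5664.0/86164) × 360° = 23.66°.
With 4 satellites evenly phased, successive equator crossings are 23.66/4 = 5.916° apart.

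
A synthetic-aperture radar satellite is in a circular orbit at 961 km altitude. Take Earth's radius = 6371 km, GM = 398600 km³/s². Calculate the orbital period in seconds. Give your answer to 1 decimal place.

Semi-major axis a = 6371 + 961 = 7332 km. Period T = 2π√(a³/μ) = 2π√(7332³/398600) = 6248.1 s = 104.13 min.

6248.1 seconds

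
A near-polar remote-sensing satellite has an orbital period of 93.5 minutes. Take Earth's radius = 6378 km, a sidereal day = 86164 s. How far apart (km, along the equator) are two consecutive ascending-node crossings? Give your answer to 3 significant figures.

T = 93.5 min = 5610.0 s.
During one orbit Earth rotates (5610.0 / 86164) × 360° = 23.44°.
At the equator that is 23.44° × (2π·6378/360) km/° = 23.44 × 111.3 = 2609 km.

2610 km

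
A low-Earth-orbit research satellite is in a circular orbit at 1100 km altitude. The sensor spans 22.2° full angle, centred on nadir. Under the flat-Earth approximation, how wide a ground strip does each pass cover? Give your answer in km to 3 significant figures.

Half-angle = 22.2°/2 = 11.1°.
Swath width ≈ 2h·tan(θ/2) = 2 × 1100 × tan(11.1°) = 431.6 km.

432 km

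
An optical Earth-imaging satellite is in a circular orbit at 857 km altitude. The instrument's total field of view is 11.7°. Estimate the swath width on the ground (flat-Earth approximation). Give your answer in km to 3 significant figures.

176 km

Half-angle = 11.7°/2 = 5.85°.
Swath width ≈ 2h·tan(θ/2) = 2 × 857 × tan(5.85°) = 175.6 km.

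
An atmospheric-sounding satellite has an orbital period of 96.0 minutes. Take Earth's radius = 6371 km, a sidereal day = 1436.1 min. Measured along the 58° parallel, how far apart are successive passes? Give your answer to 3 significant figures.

1420 km

T = 96.0 min = 5760.0 s.
Node shift per orbit = (5760.0/86166) × 360° = 24.07°.
Equatorial spacing = 24.07 × 111.2 km/° = 2676 km.
At 58° latitude, spacing = 2676 × cos(58°) = 1418 km.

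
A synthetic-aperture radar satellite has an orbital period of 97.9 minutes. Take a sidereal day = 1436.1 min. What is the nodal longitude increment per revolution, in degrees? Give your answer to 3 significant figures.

T = 97.9 min = 5874.0 s.
During one orbit Earth rotates (5874.0 / 86166) × 360° = 24.54°.

24.5°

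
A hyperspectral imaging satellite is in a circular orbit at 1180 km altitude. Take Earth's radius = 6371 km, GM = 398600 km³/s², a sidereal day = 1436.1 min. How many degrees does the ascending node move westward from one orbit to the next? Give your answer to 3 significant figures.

27.3°

Semi-major axis a = 6371 + 1180 = 7551 km. Period T = 2π√(a³/μ) = 2π√(7551³/398600) = 6530.1 s = 108.83 min.
During one orbit Earth rotates (6530.1 / 86166) × 360° = 27.28°.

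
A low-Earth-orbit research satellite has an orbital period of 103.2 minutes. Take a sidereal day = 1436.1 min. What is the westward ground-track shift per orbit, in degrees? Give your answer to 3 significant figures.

T = 103.2 min = 6192.0 s.
During one orbit Earth rotates (6192.0 / 86166) × 360° = 25.87°.

25.9°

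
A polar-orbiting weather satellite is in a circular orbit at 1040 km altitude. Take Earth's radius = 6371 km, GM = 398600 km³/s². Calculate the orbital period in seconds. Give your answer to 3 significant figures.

Semi-major axis a = 6371 + 1040 = 7411 km. Period T = 2π√(a³/μ) = 2π√(7411³/398600) = 6349.3 s = 105.82 min.

6350 seconds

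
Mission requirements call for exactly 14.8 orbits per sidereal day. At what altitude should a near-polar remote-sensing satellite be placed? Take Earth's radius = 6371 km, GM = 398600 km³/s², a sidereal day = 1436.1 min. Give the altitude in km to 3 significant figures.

Required period T = 86166 / 14.8 = 5822.0 s.
From T = 2π√(a³/μ): a = (μ T²/4π²)^(1/3) = (398600 × 5822.0² / 4π²)^(1/3) = 6995 km.
Altitude h = a − R = 6995 − 6371 = 624 km.

624 km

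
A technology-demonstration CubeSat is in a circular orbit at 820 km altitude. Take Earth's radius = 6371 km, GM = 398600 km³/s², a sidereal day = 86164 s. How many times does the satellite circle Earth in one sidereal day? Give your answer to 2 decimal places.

Semi-major axis a = 6371 + 820 = 7191 km. Period T = 2π√(a³/μ) = 2π√(7191³/398600) = 6068.7 s = 101.14 min.
Orbits per sidereal day = 86164 / 6068.7 = 14.198.

14.20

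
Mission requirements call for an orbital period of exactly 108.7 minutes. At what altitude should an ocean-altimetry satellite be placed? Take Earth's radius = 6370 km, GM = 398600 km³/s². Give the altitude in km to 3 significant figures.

T = 108.7 min = 6522.0 s.
From T = 2π√(a³/μ): a = (μ T²/4π²)^(1/3) = (398600 × 6522.0² / 4π²)^(1/3) = 7545 km.
Altitude h = a − R = 7545 − 6370 = 1175 km.

1170 km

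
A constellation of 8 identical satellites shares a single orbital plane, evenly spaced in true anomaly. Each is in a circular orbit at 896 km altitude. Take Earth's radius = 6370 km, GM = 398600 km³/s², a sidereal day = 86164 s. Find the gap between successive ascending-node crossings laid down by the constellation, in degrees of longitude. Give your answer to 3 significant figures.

Semi-major axis a = 6370 + 896 = 7266 km. Period T = 2π√(a³/μ) = 2π√(7266³/398600) = 6163.9 s = 102.73 min.
Single-satellite node shift = (6163.9/86164) × 360° = 25.75°.
With 8 satellites evenly phased, successive equator crossings are 25.75/8 = 3.219° apart.

3.22°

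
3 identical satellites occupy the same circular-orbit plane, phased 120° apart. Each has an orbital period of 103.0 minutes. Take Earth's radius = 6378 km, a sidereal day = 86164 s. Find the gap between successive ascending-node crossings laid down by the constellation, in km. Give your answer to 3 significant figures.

958 km

T = 103.0 min = 6180.0 s.
Single-satellite node shift = (6180.0/86164) × 360° = 25.82°.
With 3 satellites evenly phased, successive equator crossings are 25.82/3 = 8.607° apart.
That is 8.607 × 111.3 = 958 km at the equator.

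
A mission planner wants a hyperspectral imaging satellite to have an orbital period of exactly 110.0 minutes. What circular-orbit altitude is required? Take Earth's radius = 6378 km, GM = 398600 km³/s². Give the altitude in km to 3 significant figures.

T = 110.0 min = 6600.0 s.
From T = 2π√(a³/μ): a = (μ T²/4π²)^(1/3) = (398600 × 6600.0² / 4π²)^(1/3) = 7605 km.
Altitude h = a − R = 7605 − 6378 = 1227 km.

1230 km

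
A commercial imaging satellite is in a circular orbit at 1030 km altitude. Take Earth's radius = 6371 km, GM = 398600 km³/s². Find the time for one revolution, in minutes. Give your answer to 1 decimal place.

105.6 min

Semi-major axis a = 6371 + 1030 = 7401 km. Period T = 2π√(a³/μ) = 2π√(7401³/398600) = 6336.5 s = 105.61 min.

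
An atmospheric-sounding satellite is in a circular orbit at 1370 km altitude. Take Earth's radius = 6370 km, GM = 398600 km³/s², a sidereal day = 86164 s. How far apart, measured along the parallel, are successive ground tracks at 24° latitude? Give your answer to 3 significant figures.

2880 km

Semi-major axis a = 6370 + 1370 = 7740 km. Period T = 2π√(a³/μ) = 2π√(7740³/398600) = 6776.8 s = 112.95 min.
Node shift per orbit = (6776.8/86164) × 360° = 28.31°.
Equatorial spacing = 28.31 × 111.2 km/° = 3148 km.
At 24° latitude, spacing = 3148 × cos(24°) = 2876 km.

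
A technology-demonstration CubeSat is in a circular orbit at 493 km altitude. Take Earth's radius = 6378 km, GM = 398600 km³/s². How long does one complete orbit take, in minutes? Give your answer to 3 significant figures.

94.5 min

Semi-major axis a = 6378 + 493 = 6871 km. Period T = 2π√(a³/μ) = 2π√(6871³/398600) = 5668.1 s = 94.47 min.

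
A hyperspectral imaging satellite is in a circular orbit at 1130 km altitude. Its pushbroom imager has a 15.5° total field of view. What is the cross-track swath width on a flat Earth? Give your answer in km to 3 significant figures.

Half-angle = 15.5°/2 = 7.75°.
Swath width ≈ 2h·tan(θ/2) = 2 × 1130 × tan(7.75°) = 307.6 km.

308 km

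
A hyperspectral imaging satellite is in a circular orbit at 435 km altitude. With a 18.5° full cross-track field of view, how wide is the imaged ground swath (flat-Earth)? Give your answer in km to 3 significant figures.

142 km

Half-angle = 18.5°/2 = 9.25°.
Swath width ≈ 2h·tan(θ/2) = 2 × 435 × tan(9.25°) = 141.7 km.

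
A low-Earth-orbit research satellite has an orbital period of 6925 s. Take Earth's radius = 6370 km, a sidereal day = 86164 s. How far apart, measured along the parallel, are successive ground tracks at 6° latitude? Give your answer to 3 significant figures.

Node shift per orbit = (6925.0/86164) × 360° = 28.93°.
Equatorial spacing = 28.93 × 111.2 km/° = 3217 km.
At 6° latitude, spacing = 3217 × cos(6°) = 3199 km.

3200 km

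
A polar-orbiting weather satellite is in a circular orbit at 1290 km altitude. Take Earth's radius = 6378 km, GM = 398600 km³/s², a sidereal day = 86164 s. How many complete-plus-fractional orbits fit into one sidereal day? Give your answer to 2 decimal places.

Semi-major axis a = 6378 + 1290 = 7668 km. Period T = 2π√(a³/μ) = 2π√(7668³/398600) = 6682.4 s = 111.37 min.
Orbits per sidereal day = 86164 / 6682.4 = 12.894.

12.89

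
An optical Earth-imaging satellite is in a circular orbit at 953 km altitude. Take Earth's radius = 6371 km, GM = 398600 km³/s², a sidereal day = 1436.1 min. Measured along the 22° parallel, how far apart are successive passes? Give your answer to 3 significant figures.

2690 km

Semi-major axis a = 6371 + 953 = 7324 km. Period T = 2π√(a³/μ) = 2π√(7324³/398600) = 6237.8 s = 103.96 min.
Node shift per orbit = (6237.8/86166) × 360° = 26.06°.
Equatorial spacing = 26.06 × 111.2 km/° = 2898 km.
At 22° latitude, spacing = 2898 × cos(22°) = 2687 km.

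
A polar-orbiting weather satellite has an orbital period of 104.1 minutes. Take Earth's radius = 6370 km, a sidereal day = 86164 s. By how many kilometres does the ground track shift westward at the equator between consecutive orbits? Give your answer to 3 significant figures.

T = 104.1 min = 6246.0 s.
During one orbit Earth rotates (6246.0 / 86164) × 360° = 26.10°.
At the equator that is 26.10° × (2π·6370/360) km/° = 26.10 × 111.2 = 2901 km.

2900 km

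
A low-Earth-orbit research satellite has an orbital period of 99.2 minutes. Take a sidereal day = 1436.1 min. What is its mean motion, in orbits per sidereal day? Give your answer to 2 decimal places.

T = 99.2 min = 5952.0 s.
Orbits per sidereal day = 86166 / 5952.0 = 14.477.

14.48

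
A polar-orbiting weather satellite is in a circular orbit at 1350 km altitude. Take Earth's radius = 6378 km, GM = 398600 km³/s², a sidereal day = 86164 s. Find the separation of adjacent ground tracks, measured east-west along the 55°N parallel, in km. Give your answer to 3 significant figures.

Semi-major axis a = 6378 + 1350 = 7728 km. Period T = 2π√(a³/μ) = 2π√(7728³/398600) = 6761.0 s = 112.68 min.
Node shift per orbit = (6761.0/86164) × 360° = 28.25°.
Equatorial spacing = 28.25 × 111.3 km/° = 3144 km.
At 55° latitude, spacing = 3144 × cos(55°) = 1804 km.

1800 km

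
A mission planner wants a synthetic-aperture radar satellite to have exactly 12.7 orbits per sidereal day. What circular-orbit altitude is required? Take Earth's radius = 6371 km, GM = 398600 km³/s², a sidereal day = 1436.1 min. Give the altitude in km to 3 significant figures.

1380 km

Required period T = 86166 / 12.7 = 6784.7 s.
From T = 2π√(a³/μ): a = (μ T²/4π²)^(1/3) = (398600 × 6784.7² / 4π²)^(1/3) = 7746 km.
Altitude h = a − R = 7746 − 6371 = 1375 km.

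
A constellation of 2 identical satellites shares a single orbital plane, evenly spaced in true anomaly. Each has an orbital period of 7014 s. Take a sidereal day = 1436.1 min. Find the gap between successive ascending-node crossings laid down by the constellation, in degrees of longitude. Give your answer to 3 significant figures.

Single-satellite node shift = (7014.0/86166) × 360° = 29.30°.
With 2 satellites evenly phased, successive equator crossings are 29.30/2 = 14.652° apart.

14.7°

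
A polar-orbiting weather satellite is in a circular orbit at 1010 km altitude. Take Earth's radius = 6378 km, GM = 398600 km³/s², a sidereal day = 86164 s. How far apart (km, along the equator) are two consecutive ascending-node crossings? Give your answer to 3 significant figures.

2940 km

Semi-major axis a = 6378 + 1010 = 7388 km. Period T = 2π√(a³/μ) = 2π√(7388³/398600) = 6319.8 s = 105.33 min.
During one orbit Earth rotates (6319.8 / 86164) × 360° = 26.40°.
At the equator that is 26.40° × (2π·6378/360) km/° = 26.40 × 111.3 = 2939 km.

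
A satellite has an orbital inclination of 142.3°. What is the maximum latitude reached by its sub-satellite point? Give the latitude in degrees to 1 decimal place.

Retrograde orbit: the ground track reaches ±(180° − i) = ±(180 − 142.3) = ±37.7°.

37.7°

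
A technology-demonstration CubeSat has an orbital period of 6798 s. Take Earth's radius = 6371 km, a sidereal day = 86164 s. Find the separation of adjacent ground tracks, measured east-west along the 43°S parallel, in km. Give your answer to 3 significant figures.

2310 km

Node shift per orbit = (6798.0/86164) × 360° = 28.40°.
Equatorial spacing = 28.40 × 111.2 km/° = 3158 km.
At 43° latitude, spacing = 3158 × cos(43°) = 2310 km.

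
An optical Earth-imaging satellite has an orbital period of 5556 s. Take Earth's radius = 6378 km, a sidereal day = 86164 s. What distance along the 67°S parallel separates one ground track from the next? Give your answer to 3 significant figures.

Node shift per orbit = (5556.0/86164) × 360° = 23.21°.
Equatorial spacing = 23.21 × 111.3 km/° = 2584 km.
At 67° latitude, spacing = 2584 × cos(67°) = 1010 km.

1010 km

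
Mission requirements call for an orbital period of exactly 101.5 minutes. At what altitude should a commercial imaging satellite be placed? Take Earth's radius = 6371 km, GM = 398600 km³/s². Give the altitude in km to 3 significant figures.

T = 101.5 min = 6090.0 s.
From T = 2π√(a³/μ): a = (μ T²/4π²)^(1/3) = (398600 × 6090.0² / 4π²)^(1/3) = 7208 km.
Altitude h = a − R = 7208 − 6371 = 837 km.

837 km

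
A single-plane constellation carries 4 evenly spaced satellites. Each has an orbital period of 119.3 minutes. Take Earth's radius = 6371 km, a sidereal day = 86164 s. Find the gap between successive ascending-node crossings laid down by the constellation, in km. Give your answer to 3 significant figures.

831 km

T = 119.3 min = 7158.0 s.
Single-satellite node shift = (7158.0/86164) × 360° = 29.91°.
With 4 satellites evenly phased, successive equator crossings are 29.91/4 = 7.477° apart.
That is 7.477 × 111.2 = 831 km at the equator.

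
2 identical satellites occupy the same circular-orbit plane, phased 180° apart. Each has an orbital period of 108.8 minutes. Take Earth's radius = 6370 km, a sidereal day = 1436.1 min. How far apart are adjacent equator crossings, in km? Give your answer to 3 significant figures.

T = 108.8 min = 6528.0 s.
Single-satellite node shift = (6528.0/86166) × 360° = 27.27°.
With 2 satellites evenly phased, successive equator crossings are 27.27/2 = 13.637° apart.
That is 13.637 × 111.2 = 1516 km at the equator.

1520 km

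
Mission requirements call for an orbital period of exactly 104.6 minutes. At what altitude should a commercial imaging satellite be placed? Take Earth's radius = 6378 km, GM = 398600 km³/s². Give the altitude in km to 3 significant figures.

T = 104.6 min = 6276.0 s.
From T = 2π√(a³/μ): a = (μ T²/4π²)^(1/3) = (398600 × 6276.0² / 4π²)^(1/3) = 7354 km.
Altitude h = a − R = 7354 − 6378 = 976 km.

976 km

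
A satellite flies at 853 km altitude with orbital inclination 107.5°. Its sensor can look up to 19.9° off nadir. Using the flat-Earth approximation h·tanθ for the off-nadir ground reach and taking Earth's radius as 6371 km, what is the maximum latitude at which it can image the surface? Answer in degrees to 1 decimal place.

Retrograde orbit: the ground track reaches ±(180° − i) = ±(180 − 107.5) = ±72.5°.
Sensor half-swath on the ground ≈ 853·tan(19.9°) = 309 km = 2.78° of latitude.
Maximum observable latitude ≈ 72.5 + 2.78 = 75.3°.

75.3°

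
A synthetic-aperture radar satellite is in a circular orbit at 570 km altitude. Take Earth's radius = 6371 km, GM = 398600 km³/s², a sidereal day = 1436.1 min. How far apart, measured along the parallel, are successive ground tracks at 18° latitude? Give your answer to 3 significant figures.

2540 km

Semi-major axis a = 6371 + 570 = 6941 km. Period T = 2π√(a³/μ) = 2π√(6941³/398600) = 5755.0 s = 95.92 min.
Node shift per orbit = (5755.0/86166) × 360° = 24.04°.
Equatorial spacing = 24.04 × 111.2 km/° = 2674 km.
At 18° latitude, spacing = 2674 × cos(18°) = 2543 km.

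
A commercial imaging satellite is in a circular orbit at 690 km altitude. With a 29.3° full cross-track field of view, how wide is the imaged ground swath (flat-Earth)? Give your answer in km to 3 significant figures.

361 km

Half-angle = 29.3°/2 = 14.65°.
Swath width ≈ 2h·tan(θ/2) = 2 × 690 × tan(14.65°) = 360.7 km.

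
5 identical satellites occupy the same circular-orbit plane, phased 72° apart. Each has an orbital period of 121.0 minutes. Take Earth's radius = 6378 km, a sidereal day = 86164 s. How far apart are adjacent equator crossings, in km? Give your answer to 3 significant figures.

675 km

T = 121.0 min = 7260.0 s.
Single-satellite node shift = (7260.0/86164) × 360° = 30.33°.
With 5 satellites evenly phased, successive equator crossings are 30.33/5 = 6.067° apart.
That is 6.067 × 111.3 = 675 km at the equator.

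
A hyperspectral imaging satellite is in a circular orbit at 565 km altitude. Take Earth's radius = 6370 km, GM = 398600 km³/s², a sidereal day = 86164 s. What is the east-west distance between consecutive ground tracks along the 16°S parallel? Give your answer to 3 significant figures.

2570 km

Semi-major axis a = 6370 + 565 = 6935 km. Period T = 2π√(a³/μ) = 2π√(6935³/398600) = 5747.5 s = 95.79 min.
Node shift per orbit = (5747.5/86164) × 360° = 24.01°.
Equatorial spacing = 24.01 × 111.2 km/° = 2670 km.
At 16° latitude, spacing = 2670 × cos(16°) = 2566 km.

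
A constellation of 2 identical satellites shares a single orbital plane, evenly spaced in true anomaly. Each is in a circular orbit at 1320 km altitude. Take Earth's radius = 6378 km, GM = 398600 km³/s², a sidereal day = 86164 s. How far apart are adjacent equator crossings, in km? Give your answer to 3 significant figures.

1560 km

Semi-major axis a = 6378 + 1320 = 7698 km. Period T = 2π√(a³/μ) = 2π√(7698³/398600) = 6721.7 s = 112.03 min.
Single-satellite node shift = (6721.7/86164) × 360° = 28.08°.
With 2 satellites evenly phased, successive equator crossings are 28.08/2 = 14.042° apart.
That is 14.042 × 111.3 = 1563 km at the equator.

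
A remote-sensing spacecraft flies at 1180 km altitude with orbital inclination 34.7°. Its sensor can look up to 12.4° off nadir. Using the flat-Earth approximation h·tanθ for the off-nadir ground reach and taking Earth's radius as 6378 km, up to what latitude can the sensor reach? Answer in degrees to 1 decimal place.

37.0°

For a prograde orbit the ground track reaches latitude ±i = ±34.7°.
Sensor half-swath on the ground ≈ 1180·tan(12.4°) = 259 km = 2.33° of latitude.
Maximum observable latitude ≈ 34.7 + 2.33 = 37.0°.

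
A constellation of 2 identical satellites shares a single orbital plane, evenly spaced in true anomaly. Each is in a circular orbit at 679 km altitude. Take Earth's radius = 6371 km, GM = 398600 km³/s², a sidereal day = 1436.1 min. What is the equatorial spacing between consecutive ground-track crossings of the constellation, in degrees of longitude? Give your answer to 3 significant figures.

Semi-major axis a = 6371 + 679 = 7050 km. Period T = 2π√(a³/μ) = 2π√(7050³/398600) = 5891.1 s = 98.18 min.
Single-satellite node shift = (5891.1/86166) × 360° = 24.61°.
With 2 satellites evenly phased, successive equator crossings are 24.61/2 = 12.306° apart.

12.3°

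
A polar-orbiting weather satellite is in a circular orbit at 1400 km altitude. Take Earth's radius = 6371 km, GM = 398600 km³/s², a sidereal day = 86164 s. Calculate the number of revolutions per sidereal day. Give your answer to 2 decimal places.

Semi-major axis a = 6371 + 1400 = 7771 km. Period T = 2π√(a³/μ) = 2π√(7771³/398600) = 6817.5 s = 113.63 min.
Orbits per sidereal day = 86164 / 6817.5 = 12.639.

12.64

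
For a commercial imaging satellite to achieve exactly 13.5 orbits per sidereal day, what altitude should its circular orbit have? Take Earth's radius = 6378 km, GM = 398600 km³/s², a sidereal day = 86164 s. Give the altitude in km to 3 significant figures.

Required period T = 86164 / 13.5 = 6382.5 s.
From T = 2π√(a³/μ): a = (μ T²/4π²)^(1/3) = (398600 × 6382.5² / 4π²)^(1/3) = 7437 km.
Altitude h = a − R = 7437 − 6378 = 1059 km.

1060 km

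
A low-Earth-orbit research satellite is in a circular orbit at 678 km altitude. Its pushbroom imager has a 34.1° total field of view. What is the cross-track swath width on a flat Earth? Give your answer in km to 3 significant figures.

Half-angle = 34.1°/2 = 17.05°.
Swath width ≈ 2h·tan(θ/2) = 2 × 678 × tan(17.05°) = 415.9 km.

416 km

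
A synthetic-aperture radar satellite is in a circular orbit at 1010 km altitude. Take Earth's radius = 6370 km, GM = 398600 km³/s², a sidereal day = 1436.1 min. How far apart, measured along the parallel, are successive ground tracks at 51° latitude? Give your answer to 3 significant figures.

Semi-major axis a = 6370 + 1010 = 7380 km. Period T = 2π√(a³/μ) = 2π√(7380³/398600) = 6309.5 s = 105.16 min.
Node shift per orbit = (6309.5/86166) × 360° = 26.36°.
Equatorial spacing = 26.36 × 111.2 km/° = 2931 km.
At 51° latitude, spacing = 2931 × cos(51°) = 1844 km.

1840 km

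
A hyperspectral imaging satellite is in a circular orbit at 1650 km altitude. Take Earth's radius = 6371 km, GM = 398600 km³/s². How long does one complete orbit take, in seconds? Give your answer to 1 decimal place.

Semi-major axis a = 6371 + 1650 = 8021 km. Period T = 2π√(a³/μ) = 2π√(8021³/398600) = 7149.1 s = 119.15 min.

7149.1 seconds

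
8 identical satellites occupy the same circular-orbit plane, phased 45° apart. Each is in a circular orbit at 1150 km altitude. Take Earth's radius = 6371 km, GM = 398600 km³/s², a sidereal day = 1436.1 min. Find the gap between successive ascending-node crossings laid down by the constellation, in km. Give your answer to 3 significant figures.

377 km

Semi-major axis a = 6371 + 1150 = 7521 km. Period T = 2π√(a³/μ) = 2π√(7521³/398600) = 6491.2 s = 108.19 min.
Single-satellite node shift = (6491.2/86166) × 360° = 27.12°.
With 8 satellites evenly phased, successive equator crossings are 27.12/8 = 3.390° apart.
That is 3.390 × 111.2 = 377 km at the equator.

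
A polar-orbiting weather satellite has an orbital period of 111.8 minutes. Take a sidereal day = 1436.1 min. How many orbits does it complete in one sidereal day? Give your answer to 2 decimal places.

12.85

T = 111.8 min = 6708.0 s.
Orbits per sidereal day = 86166 / 6708.0 = 12.845.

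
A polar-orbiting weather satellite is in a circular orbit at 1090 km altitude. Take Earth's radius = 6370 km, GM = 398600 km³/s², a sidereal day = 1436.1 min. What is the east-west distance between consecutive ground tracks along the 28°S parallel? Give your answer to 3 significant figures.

Semi-major axis a = 6370 + 1090 = 7460 km. Period T = 2π√(a³/μ) = 2π√(7460³/398600) = 6412.4 s = 106.87 min.
Node shift per orbit = (6412.4/86166) × 360° = 26.79°.
Equatorial spacing = 26.79 × 111.2 km/° = 2979 km.
At 28° latitude, spacing = 2979 × cos(28°) = 2630 km.

2630 km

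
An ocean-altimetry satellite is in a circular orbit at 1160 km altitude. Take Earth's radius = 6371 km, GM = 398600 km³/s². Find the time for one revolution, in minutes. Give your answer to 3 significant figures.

Semi-major axis a = 6371 + 1160 = 7531 km. Period T = 2π√(a³/μ) = 2π√(7531³/398600) = 6504.1 s = 108.40 min.

108 min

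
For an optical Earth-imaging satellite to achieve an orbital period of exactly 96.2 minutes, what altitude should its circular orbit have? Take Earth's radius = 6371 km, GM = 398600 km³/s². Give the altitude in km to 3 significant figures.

T = 96.2 min = 5772.0 s.
From T = 2π√(a³/μ): a = (μ T²/4π²)^(1/3) = (398600 × 5772.0² / 4π²)^(1/3) = 6955 km.
Altitude h = a − R = 6955 − 6371 = 584 km.

584 km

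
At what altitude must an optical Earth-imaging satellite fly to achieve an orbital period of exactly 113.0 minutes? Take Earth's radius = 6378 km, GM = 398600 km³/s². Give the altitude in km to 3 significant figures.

1360 km

T = 113.0 min = 6780.0 s.
From T = 2π√(a³/μ): a = (μ T²/4π²)^(1/3) = (398600 × 6780.0² / 4π²)^(1/3) = 7742 km.
Altitude h = a − R = 7742 − 6378 = 1364 km.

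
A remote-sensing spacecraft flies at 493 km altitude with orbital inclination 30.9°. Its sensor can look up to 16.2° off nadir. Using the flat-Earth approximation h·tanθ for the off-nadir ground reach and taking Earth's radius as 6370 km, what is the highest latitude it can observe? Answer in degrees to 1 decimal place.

32.2°

For a prograde orbit the ground track reaches latitude ±i = ±30.9°.
Sensor half-swath on the ground ≈ 493·tan(16.2°) = 143 km = 1.29° of latitude.
Maximum observable latitude ≈ 30.9 + 1.29 = 32.2°.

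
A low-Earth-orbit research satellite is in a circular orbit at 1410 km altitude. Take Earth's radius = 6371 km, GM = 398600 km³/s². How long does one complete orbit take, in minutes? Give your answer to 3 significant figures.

114 min

Semi-major axis a = 6371 + 1410 = 7781 km. Period T = 2π√(a³/μ) = 2π√(7781³/398600) = 6830.7 s = 113.84 min.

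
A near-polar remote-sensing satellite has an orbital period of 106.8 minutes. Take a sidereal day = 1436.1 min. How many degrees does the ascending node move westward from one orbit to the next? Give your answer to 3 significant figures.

26.8°

T = 106.8 min = 6408.0 s.
During one orbit Earth rotates (6408.0 / 86166) × 360° = 26.77°.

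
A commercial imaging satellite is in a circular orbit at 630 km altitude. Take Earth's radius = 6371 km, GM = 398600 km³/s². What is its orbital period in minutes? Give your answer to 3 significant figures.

97.2 min

Semi-major axis a = 6371 + 630 = 7001 km. Period T = 2π√(a³/μ) = 2π√(7001³/398600) = 5829.8 s = 97.16 min.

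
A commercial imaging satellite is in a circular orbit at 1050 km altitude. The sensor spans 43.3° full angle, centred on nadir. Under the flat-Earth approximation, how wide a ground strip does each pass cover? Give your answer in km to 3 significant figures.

834 km

Half-angle = 43.3°/2 = 21.65°.
Swath width ≈ 2h·tan(θ/2) = 2 × 1050 × tan(21.65°) = 833.6 km.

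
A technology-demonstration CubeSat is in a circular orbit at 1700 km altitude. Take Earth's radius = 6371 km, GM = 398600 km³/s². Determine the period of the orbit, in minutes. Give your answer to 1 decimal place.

120.3 min

Semi-major axis a = 6371 + 1700 = 8071 km. Period T = 2π√(a³/μ) = 2π√(8071³/398600) = 7216.1 s = 120.27 min.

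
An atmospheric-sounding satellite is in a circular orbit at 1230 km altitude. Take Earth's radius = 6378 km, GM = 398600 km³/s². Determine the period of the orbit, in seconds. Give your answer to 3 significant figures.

6600 seconds

Semi-major axis a = 6378 + 1230 = 7608 km. Period T = 2π√(a³/μ) = 2π√(7608³/398600) = 6604.2 s = 110.07 min.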